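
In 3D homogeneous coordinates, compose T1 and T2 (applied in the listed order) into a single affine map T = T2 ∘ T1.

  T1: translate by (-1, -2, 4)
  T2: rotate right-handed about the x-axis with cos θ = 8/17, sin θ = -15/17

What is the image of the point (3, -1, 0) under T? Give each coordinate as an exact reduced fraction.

T(p) = (2, 36/17, 77/17)

T1 translate by (-1, -2, 4): (3, -1, 0) → (2, -3, 4)
T2 rotate right-handed about the x-axis with cos θ = 8/17, sin θ = -15/17: (2, -3, 4) → (2, 36/17, 77/17)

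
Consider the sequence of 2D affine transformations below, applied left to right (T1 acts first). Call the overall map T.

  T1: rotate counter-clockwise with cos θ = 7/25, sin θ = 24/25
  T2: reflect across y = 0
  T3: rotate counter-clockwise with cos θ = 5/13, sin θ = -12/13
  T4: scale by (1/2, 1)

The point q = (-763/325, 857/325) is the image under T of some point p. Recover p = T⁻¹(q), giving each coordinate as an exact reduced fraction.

p = (2, 5)

T1 = [7/25 -24/25 0; 24/25 7/25 0; 0 0 1]
T2·T1 = [7/25 -24/25 0; -24/25 -7/25 0; 0 0 1]
T3·…·T1 = [-253/325 -204/325 0; -204/325 253/325 0; 0 0 1]
T4·…·T1 = [-253/650 -102/325 0; -204/325 253/325 0; 0 0 1]
det M = -1/2; M⁻¹ = [-506/325 -204/325 0; -408/325 253/325 0; 0 0 1]
M⁻¹ · (-763/325, 857/325)ᵀ = (2, 5)ᵀ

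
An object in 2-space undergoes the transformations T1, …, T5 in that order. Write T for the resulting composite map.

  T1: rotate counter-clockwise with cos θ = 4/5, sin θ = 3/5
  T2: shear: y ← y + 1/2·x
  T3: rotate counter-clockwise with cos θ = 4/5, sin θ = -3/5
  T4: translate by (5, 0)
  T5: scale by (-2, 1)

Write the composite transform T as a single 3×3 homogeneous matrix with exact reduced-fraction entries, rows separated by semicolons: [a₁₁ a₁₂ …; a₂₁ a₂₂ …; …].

T = [-62/25 9/25 -10; 8/25 19/25 0; 0 0 1]

T1 = [4/5 -3/5 0; 3/5 4/5 0; 0 0 1]
T2·T1 = [4/5 -3/5 0; 1 1/2 0; 0 0 1]
T3·…·T1 = [31/25 -9/50 0; 8/25 19/25 0; 0 0 1]
T4·…·T1 = [31/25 -9/50 5; 8/25 19/25 0; 0 0 1]
T5·…·T1 = [-62/25 9/25 -10; 8/25 19/25 0; 0 0 1]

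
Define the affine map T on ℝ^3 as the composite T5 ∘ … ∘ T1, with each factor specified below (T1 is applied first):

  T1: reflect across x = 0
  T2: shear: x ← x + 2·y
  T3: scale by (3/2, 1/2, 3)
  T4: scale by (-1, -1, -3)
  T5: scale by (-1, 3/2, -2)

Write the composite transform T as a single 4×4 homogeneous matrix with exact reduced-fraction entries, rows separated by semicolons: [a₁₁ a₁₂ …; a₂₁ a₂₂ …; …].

T = [-3/2 3 0 0; 0 -3/4 0 0; 0 0 18 0; 0 0 0 1]

T1 = [-1 0 0 0; 0 1 0 0; 0 0 1 0; 0 0 0 1]
T2·T1 = [-1 2 0 0; 0 1 0 0; 0 0 1 0; 0 0 0 1]
T3·…·T1 = [-3/2 3 0 0; 0 1/2 0 0; 0 0 3 0; 0 0 0 1]
T4·…·T1 = [3/2 -3 0 0; 0 -1/2 0 0; 0 0 -9 0; 0 0 0 1]
T5·…·T1 = [-3/2 3 0 0; 0 -3/4 0 0; 0 0 18 0; 0 0 0 1]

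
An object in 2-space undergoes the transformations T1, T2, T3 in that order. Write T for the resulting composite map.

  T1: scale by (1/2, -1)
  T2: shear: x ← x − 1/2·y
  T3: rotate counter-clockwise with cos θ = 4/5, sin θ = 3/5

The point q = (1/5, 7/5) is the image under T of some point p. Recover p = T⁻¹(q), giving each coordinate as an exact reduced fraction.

T1 = [1/2 0 0; 0 -1 0; 0 0 1]
T2·T1 = [1/2 1/2 0; 0 -1 0; 0 0 1]
T3·…·T1 = [2/5 1 0; 3/10 -1/2 0; 0 0 1]
det M = -1/2; M⁻¹ = [1 2 0; 3/5 -4/5 0; 0 0 1]
M⁻¹ · (1/5, 7/5)ᵀ = (3, -1)ᵀ

p = (3, -1)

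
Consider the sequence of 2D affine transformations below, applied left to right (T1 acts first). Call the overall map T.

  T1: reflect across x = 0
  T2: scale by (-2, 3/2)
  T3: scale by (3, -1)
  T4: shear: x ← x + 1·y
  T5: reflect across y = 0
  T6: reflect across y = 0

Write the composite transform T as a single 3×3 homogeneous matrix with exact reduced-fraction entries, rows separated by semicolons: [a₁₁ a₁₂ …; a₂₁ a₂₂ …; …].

T = [6 -3/2 0; 0 -3/2 0; 0 0 1]

T1 = [-1 0 0; 0 1 0; 0 0 1]
T2·T1 = [2 0 0; 0 3/2 0; 0 0 1]
T3·…·T1 = [6 0 0; 0 -3/2 0; 0 0 1]
T4·…·T1 = [6 -3/2 0; 0 -3/2 0; 0 0 1]
T5·…·T1 = [6 -3/2 0; 0 3/2 0; 0 0 1]
T6·…·T1 = [6 -3/2 0; 0 -3/2 0; 0 0 1]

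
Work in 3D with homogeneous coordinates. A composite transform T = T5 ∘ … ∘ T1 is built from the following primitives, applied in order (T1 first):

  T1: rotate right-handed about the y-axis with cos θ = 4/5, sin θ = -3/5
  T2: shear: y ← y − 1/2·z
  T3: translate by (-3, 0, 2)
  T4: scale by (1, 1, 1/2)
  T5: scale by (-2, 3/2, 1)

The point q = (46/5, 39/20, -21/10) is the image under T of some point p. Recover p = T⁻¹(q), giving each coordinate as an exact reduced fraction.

p = (-5, -9/5, -4)

T1 = [4/5 0 -3/5 0; 0 1 0 0; 3/5 0 4/5 0; 0 0 0 1]
T2·T1 = [4/5 0 -3/5 0; -3/10 1 -2/5 0; 3/5 0 4/5 0; 0 0 0 1]
T3·…·T1 = [4/5 0 -3/5 -3; -3/10 1 -2/5 0; 3/5 0 4/5 2; 0 0 0 1]
T4·…·T1 = [4/5 0 -3/5 -3; -3/10 1 -2/5 0; 3/10 0 2/5 1; 0 0 0 1]
T5·…·T1 = [-8/5 0 6/5 6; -9/20 3/2 -3/5 0; 3/10 0 2/5 1; 0 0 0 1]
det M = -3/2; M⁻¹ = [-2/5 0 6/5 6/5; 0 2/3 1 -1; 3/10 0 8/5 -17/5; 0 0 0 1]
M⁻¹ · (46/5, 39/20, -21/10)ᵀ = (-5, -9/5, -4)ᵀ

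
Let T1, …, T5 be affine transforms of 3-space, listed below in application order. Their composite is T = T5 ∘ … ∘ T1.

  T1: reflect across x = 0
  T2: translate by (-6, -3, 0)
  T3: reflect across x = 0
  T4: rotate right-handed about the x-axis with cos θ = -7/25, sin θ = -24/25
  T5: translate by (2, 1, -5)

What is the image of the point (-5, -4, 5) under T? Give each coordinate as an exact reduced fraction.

T1 reflect across x = 0: (-5, -4, 5) → (5, -4, 5)
T2 translate by (-6, -3, 0): (5, -4, 5) → (-1, -7, 5)
T3 reflect across x = 0: (-1, -7, 5) → (1, -7, 5)
T4 rotate right-handed about the x-axis with cos θ = -7/25, sin θ = -24/25: (1, -7, 5) → (1, 169/25, 133/25)
T5 translate by (2, 1, -5): (1, 169/25, 133/25) → (3, 194/25, 8/25)

T(p) = (3, 194/25, 8/25)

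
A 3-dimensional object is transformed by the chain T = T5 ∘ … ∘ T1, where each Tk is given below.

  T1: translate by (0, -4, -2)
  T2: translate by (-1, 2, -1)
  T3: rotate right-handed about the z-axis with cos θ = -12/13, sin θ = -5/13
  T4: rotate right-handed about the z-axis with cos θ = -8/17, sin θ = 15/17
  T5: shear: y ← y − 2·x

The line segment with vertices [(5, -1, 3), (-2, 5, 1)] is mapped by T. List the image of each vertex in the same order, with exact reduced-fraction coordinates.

image vertices: (264/221, -1601/221, 0), (-93/221, 1119/221, -2)

T1 translate by (0, -4, -2): (5, -1, 3) → (5, -5, 1); (-2, 5, 1) → (-2, 1, -1)
T2 translate by (-1, 2, -1): (5, -5, 1) → (4, -3, 0); (-2, 1, -1) → (-3, 3, -2)
T3 rotate right-handed about the z-axis with cos θ = -12/13, sin θ = -5/13: (4, -3, 0) → (-63/13, 16/13, 0); (-3, 3, -2) → (51/13, -21/13, -2)
T4 rotate right-handed about the z-axis with cos θ = -8/17, sin θ = 15/17: (-63/13, 16/13, 0) → (264/221, -1073/221, 0); (51/13, -21/13, -2) → (-93/221, 933/221, -2)
T5 shear: y ← y − 2·x: (264/221, -1073/221, 0) → (264/221, -1601/221, 0); (-93/221, 933/221, -2) → (-93/221, 1119/221, -2)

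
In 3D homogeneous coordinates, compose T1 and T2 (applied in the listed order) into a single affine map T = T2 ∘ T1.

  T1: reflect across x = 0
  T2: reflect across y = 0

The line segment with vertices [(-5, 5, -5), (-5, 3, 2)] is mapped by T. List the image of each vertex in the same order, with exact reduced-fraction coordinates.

image vertices: (5, -5, -5), (5, -3, 2)

T1 reflect across x = 0: (-5, 5, -5) → (5, 5, -5); (-5, 3, 2) → (5, 3, 2)
T2 reflect across y = 0: (5, 5, -5) → (5, -5, -5); (5, 3, 2) → (5, -3, 2)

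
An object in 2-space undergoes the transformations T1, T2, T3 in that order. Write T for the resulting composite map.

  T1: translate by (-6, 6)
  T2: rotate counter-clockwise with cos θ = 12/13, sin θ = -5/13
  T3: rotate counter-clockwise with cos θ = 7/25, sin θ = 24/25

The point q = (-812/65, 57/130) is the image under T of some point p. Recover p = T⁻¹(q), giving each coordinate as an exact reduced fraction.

p = (-3/2, 4)

T1 = [1 0 -6; 0 1 6; 0 0 1]
T2·T1 = [12/13 5/13 -42/13; -5/13 12/13 102/13; 0 0 1]
T3·…·T1 = [204/325 -253/325 -2742/325; 253/325 204/325 -294/325; 0 0 1]
det M = 1; M⁻¹ = [204/325 253/325 6; -253/325 204/325 -6; 0 0 1]
M⁻¹ · (-812/65, 57/130)ᵀ = (-3/2, 4)ᵀ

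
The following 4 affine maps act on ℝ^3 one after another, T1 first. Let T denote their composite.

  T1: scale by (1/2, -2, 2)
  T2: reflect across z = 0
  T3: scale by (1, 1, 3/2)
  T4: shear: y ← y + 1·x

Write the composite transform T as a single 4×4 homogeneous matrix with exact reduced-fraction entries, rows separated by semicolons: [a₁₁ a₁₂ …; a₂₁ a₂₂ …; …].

T = [1/2 0 0 0; 1/2 -2 0 0; 0 0 -3 0; 0 0 0 1]

T1 = [1/2 0 0 0; 0 -2 0 0; 0 0 2 0; 0 0 0 1]
T2·T1 = [1/2 0 0 0; 0 -2 0 0; 0 0 -2 0; 0 0 0 1]
T3·…·T1 = [1/2 0 0 0; 0 -2 0 0; 0 0 -3 0; 0 0 0 1]
T4·…·T1 = [1/2 0 0 0; 1/2 -2 0 0; 0 0 -3 0; 0 0 0 1]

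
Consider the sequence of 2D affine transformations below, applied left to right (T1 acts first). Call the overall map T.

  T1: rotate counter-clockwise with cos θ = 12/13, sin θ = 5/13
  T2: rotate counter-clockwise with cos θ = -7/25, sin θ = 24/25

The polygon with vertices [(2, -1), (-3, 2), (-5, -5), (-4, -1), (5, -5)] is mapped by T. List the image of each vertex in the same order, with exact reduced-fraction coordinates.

image vertices: (-31/65, 142/65), (106/325, -1167/325), (457/65, -49/65), (1069/325, -808/325), (49/65, 457/65)

T1 rotate counter-clockwise with cos θ = 12/13, sin θ = 5/13: (2, -1) → (29/13, -2/13); (-3, 2) → (-46/13, 9/13); (-5, -5) → (-35/13, -85/13); (-4, -1) → (-43/13, -32/13); (5, -5) → (85/13, -35/13)
T2 rotate counter-clockwise with cos θ = -7/25, sin θ = 24/25: (29/13, -2/13) → (-31/65, 142/65); (-46/13, 9/13) → (106/325, -1167/325); (-35/13, -85/13) → (457/65, -49/65); (-43/13, -32/13) → (1069/325, -808/325); (85/13, -35/13) → (49/65, 457/65)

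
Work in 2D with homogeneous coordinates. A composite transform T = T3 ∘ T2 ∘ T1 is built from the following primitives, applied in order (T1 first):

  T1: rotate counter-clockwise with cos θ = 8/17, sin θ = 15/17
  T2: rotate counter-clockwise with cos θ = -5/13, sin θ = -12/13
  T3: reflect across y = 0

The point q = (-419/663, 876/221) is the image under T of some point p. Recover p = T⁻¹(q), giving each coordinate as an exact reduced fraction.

p = (8/3, -3)

T1 = [8/17 -15/17 0; 15/17 8/17 0; 0 0 1]
T2·T1 = [140/221 171/221 0; -171/221 140/221 0; 0 0 1]
T3·…·T1 = [140/221 171/221 0; 171/221 -140/221 0; 0 0 1]
det M = -1; M⁻¹ = [140/221 171/221 0; 171/221 -140/221 0; 0 0 1]
M⁻¹ · (-419/663, 876/221)ᵀ = (8/3, -3)ᵀ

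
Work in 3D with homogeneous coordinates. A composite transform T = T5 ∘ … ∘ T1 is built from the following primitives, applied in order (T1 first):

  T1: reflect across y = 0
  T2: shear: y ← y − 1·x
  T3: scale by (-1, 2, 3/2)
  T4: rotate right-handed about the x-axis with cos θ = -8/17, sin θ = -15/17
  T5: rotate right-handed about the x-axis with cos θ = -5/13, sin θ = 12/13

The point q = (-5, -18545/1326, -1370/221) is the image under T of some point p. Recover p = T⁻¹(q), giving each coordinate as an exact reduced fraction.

T1 = [1 0 0 0; 0 -1 0 0; 0 0 1 0; 0 0 0 1]
T2·T1 = [1 0 0 0; -1 -1 0 0; 0 0 1 0; 0 0 0 1]
T3·…·T1 = [-1 0 0 0; -2 -2 0 0; 0 0 3/2 0; 0 0 0 1]
T4·…·T1 = [-1 0 0 0; 16/17 16/17 45/34 0; 30/17 30/17 -12/17 0; 0 0 0 1]
T5·…·T1 = [-1 0 0 0; -440/221 -440/221 63/442 0; 42/221 42/221 330/221 0; 0 0 0 1]
det M = 3; M⁻¹ = [-1 0 0 0; 1 -110/221 21/442 0; 0 14/221 440/663 0; 0 0 0 1]
M⁻¹ · (-5, -18545/1326, -1370/221)ᵀ = (5, 5/3, -5)ᵀ

p = (5, 5/3, -5)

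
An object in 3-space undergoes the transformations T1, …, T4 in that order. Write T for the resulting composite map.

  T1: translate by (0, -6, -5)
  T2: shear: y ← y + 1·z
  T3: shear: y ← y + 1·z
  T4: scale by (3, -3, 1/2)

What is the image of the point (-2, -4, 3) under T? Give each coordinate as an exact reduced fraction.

T(p) = (-6, 42, -1)

T1 translate by (0, -6, -5): (-2, -4, 3) → (-2, -10, -2)
T2 shear: y ← y + 1·z: (-2, -10, -2) → (-2, -12, -2)
T3 shear: y ← y + 1·z: (-2, -12, -2) → (-2, -14, -2)
T4 scale by (3, -3, 1/2): (-2, -14, -2) → (-6, 42, -1)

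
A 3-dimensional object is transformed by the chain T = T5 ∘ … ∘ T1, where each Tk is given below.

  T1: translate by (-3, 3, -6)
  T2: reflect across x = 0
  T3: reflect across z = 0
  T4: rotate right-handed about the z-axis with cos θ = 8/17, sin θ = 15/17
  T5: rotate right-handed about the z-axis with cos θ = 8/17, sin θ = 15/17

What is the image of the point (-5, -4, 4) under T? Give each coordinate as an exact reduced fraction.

T1 translate by (-3, 3, -6): (-5, -4, 4) → (-8, -1, -2)
T2 reflect across x = 0: (-8, -1, -2) → (8, -1, -2)
T3 reflect across z = 0: (8, -1, -2) → (8, -1, 2)
T4 rotate right-handed about the z-axis with cos θ = 8/17, sin θ = 15/17: (8, -1, 2) → (79/17, 112/17, 2)
T5 rotate right-handed about the z-axis with cos θ = 8/17, sin θ = 15/17: (79/17, 112/17, 2) → (-1048/289, 2081/289, 2)

T(p) = (-1048/289, 2081/289, 2)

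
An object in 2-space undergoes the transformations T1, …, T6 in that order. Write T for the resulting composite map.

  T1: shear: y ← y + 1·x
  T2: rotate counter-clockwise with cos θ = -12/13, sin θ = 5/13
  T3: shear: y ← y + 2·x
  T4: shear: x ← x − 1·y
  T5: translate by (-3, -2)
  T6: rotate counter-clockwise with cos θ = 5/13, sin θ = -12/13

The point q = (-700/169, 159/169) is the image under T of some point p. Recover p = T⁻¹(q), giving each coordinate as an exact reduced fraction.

p = (1, -1)

T1 = [1 0 0; 1 1 0; 0 0 1]
T2·T1 = [-17/13 -5/13 0; -7/13 -12/13 0; 0 0 1]
T3·…·T1 = [-17/13 -5/13 0; -41/13 -22/13 0; 0 0 1]
T4·…·T1 = [24/13 17/13 0; -41/13 -22/13 0; 0 0 1]
T5·…·T1 = [24/13 17/13 -3; -41/13 -22/13 -2; 0 0 1]
T6·…·T1 = [-372/169 -179/169 -3; -493/169 -314/169 2; 0 0 1]
det M = 1; M⁻¹ = [-314/169 179/169 -100/13; 493/169 -372/169 171/13; 0 0 1]
M⁻¹ · (-700/169, 159/169)ᵀ = (1, -1)ᵀ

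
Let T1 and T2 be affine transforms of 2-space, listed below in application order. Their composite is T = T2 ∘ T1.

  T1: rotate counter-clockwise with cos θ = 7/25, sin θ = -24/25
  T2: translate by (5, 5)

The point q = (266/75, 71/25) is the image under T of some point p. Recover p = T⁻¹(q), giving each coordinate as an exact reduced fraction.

T1 = [7/25 24/25 0; -24/25 7/25 0; 0 0 1]
T2·T1 = [7/25 24/25 5; -24/25 7/25 5; 0 0 1]
det M = 1; M⁻¹ = [7/25 -24/25 17/5; 24/25 7/25 -31/5; 0 0 1]
M⁻¹ · (266/75, 71/25)ᵀ = (5/3, -2)ᵀ

p = (5/3, -2)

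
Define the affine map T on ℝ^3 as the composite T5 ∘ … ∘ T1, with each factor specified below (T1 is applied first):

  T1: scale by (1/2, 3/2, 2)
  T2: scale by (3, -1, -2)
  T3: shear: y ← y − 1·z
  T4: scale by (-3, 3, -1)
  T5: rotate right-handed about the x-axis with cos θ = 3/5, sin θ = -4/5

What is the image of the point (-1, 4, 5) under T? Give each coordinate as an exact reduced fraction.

T(p) = (9/2, 206/5, -108/5)

T1 scale by (1/2, 3/2, 2): (-1, 4, 5) → (-1/2, 6, 10)
T2 scale by (3, -1, -2): (-1/2, 6, 10) → (-3/2, -6, -20)
T3 shear: y ← y − 1·z: (-3/2, -6, -20) → (-3/2, 14, -20)
T4 scale by (-3, 3, -1): (-3/2, 14, -20) → (9/2, 42, 20)
T5 rotate right-handed about the x-axis with cos θ = 3/5, sin θ = -4/5: (9/2, 42, 20) → (9/2, 206/5, -108/5)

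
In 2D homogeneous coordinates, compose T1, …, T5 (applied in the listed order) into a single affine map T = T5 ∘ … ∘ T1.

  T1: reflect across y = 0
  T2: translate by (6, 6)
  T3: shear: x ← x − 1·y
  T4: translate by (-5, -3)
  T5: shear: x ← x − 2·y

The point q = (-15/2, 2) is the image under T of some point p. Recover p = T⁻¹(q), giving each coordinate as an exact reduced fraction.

p = (1/2, 1)

T1 = [1 0 0; 0 -1 0; 0 0 1]
T2·T1 = [1 0 6; 0 -1 6; 0 0 1]
T3·…·T1 = [1 1 0; 0 -1 6; 0 0 1]
T4·…·T1 = [1 1 -5; 0 -1 3; 0 0 1]
T5·…·T1 = [1 3 -11; 0 -1 3; 0 0 1]
det M = -1; M⁻¹ = [1 3 2; 0 -1 3; 0 0 1]
M⁻¹ · (-15/2, 2)ᵀ = (1/2, 1)ᵀ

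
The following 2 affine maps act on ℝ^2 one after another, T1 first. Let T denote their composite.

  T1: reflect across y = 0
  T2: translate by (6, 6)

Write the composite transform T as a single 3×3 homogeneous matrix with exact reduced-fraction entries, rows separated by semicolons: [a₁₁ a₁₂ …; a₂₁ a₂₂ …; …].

T = [1 0 6; 0 -1 6; 0 0 1]

T1 = [1 0 0; 0 -1 0; 0 0 1]
T2·T1 = [1 0 6; 0 -1 6; 0 0 1]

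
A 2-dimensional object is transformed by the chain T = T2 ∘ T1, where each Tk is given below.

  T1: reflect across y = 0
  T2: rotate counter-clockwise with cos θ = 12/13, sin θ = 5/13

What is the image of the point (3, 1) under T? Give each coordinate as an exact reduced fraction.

T1 reflect across y = 0: (3, 1) → (3, -1)
T2 rotate counter-clockwise with cos θ = 12/13, sin θ = 5/13: (3, -1) → (41/13, 3/13)

T(p) = (41/13, 3/13)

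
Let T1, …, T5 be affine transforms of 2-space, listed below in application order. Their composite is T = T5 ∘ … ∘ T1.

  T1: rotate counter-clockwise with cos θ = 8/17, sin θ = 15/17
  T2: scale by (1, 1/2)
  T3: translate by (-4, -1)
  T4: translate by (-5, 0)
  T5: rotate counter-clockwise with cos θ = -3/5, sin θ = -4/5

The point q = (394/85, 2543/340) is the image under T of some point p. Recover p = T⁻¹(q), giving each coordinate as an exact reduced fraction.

T1 = [8/17 -15/17 0; 15/17 8/17 0; 0 0 1]
T2·T1 = [8/17 -15/17 0; 15/34 4/17 0; 0 0 1]
T3·…·T1 = [8/17 -15/17 -4; 15/34 4/17 -1; 0 0 1]
T4·…·T1 = [8/17 -15/17 -9; 15/34 4/17 -1; 0 0 1]
T5·…·T1 = [6/85 61/85 23/5; -109/170 48/85 39/5; 0 0 1]
det M = 1/2; M⁻¹ = [96/85 -122/85 6; 109/85 12/85 -7; 0 0 1]
M⁻¹ · (394/85, 2543/340)ᵀ = (1/2, 0)ᵀ

p = (1/2, 0)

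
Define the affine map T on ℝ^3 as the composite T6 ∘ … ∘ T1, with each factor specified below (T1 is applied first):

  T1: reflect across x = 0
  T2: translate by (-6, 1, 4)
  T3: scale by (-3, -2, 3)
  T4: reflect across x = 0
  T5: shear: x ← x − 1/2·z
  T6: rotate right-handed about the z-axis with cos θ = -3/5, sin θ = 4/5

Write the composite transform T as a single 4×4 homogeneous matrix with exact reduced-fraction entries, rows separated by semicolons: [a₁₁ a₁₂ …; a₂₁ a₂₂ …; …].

T = [9/5 8/5 9/10 16; -12/5 6/5 -6/5 -18; 0 0 3 12; 0 0 0 1]

T1 = [-1 0 0 0; 0 1 0 0; 0 0 1 0; 0 0 0 1]
T2·T1 = [-1 0 0 -6; 0 1 0 1; 0 0 1 4; 0 0 0 1]
T3·…·T1 = [3 0 0 18; 0 -2 0 -2; 0 0 3 12; 0 0 0 1]
T4·…·T1 = [-3 0 0 -18; 0 -2 0 -2; 0 0 3 12; 0 0 0 1]
T5·…·T1 = [-3 0 -3/2 -24; 0 -2 0 -2; 0 0 3 12; 0 0 0 1]
T6·…·T1 = [9/5 8/5 9/10 16; -12/5 6/5 -6/5 -18; 0 0 3 12; 0 0 0 1]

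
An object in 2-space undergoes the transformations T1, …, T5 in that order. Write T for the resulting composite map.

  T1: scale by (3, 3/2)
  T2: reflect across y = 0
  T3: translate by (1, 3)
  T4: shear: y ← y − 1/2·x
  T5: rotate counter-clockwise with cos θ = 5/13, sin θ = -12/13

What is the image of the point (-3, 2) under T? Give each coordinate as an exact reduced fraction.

T1 scale by (3, 3/2): (-3, 2) → (-9, 3)
T2 reflect across y = 0: (-9, 3) → (-9, -3)
T3 translate by (1, 3): (-9, -3) → (-8, 0)
T4 shear: y ← y − 1/2·x: (-8, 0) → (-8, 4)
T5 rotate counter-clockwise with cos θ = 5/13, sin θ = -12/13: (-8, 4) → (8/13, 116/13)

T(p) = (8/13, 116/13)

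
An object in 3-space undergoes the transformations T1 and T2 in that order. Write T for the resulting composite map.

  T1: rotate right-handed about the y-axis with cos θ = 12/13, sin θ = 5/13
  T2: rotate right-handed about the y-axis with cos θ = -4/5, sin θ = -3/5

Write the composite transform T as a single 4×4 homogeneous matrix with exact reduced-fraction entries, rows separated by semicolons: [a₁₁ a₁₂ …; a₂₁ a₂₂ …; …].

T = [-33/65 0 -56/65 0; 0 1 0 0; 56/65 0 -33/65 0; 0 0 0 1]

T1 = [12/13 0 5/13 0; 0 1 0 0; -5/13 0 12/13 0; 0 0 0 1]
T2·T1 = [-33/65 0 -56/65 0; 0 1 0 0; 56/65 0 -33/65 0; 0 0 0 1]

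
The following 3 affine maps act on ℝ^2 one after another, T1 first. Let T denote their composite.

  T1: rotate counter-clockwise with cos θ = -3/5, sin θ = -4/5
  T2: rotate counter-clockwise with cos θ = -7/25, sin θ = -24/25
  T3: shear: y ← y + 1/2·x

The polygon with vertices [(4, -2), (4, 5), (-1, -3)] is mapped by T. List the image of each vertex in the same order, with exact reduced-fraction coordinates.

image vertices: (-4/5, 4), (-32/5, -3), (3, 5/2)

T1 rotate counter-clockwise with cos θ = -3/5, sin θ = -4/5: (4, -2) → (-4, -2); (4, 5) → (8/5, -31/5); (-1, -3) → (-9/5, 13/5)
T2 rotate counter-clockwise with cos θ = -7/25, sin θ = -24/25: (-4, -2) → (-4/5, 22/5); (8/5, -31/5) → (-32/5, 1/5); (-9/5, 13/5) → (3, 1)
T3 shear: y ← y + 1/2·x: (-4/5, 22/5) → (-4/5, 4); (-32/5, 1/5) → (-32/5, -3); (3, 1) → (3, 5/2)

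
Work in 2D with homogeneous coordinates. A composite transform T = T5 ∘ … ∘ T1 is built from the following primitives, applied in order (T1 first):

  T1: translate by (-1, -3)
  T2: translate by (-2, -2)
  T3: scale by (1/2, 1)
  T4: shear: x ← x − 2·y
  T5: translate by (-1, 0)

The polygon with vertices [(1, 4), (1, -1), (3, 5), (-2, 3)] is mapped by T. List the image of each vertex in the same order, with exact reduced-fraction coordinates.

image vertices: (0, -1), (10, -6), (-1, 0), (1/2, -2)

T1 translate by (-1, -3): (1, 4) → (0, 1); (1, -1) → (0, -4); (3, 5) → (2, 2); (-2, 3) → (-3, 0)
T2 translate by (-2, -2): (0, 1) → (-2, -1); (0, -4) → (-2, -6); (2, 2) → (0, 0); (-3, 0) → (-5, -2)
T3 scale by (1/2, 1): (-2, -1) → (-1, -1); (-2, -6) → (-1, -6); (0, 0) → (0, 0); (-5, -2) → (-5/2, -2)
T4 shear: x ← x − 2·y: (-1, -1) → (1, -1); (-1, -6) → (11, -6); (0, 0) → (0, 0); (-5/2, -2) → (3/2, -2)
T5 translate by (-1, 0): (1, -1) → (0, -1); (11, -6) → (10, -6); (0, 0) → (-1, 0); (3/2, -2) → (1/2, -2)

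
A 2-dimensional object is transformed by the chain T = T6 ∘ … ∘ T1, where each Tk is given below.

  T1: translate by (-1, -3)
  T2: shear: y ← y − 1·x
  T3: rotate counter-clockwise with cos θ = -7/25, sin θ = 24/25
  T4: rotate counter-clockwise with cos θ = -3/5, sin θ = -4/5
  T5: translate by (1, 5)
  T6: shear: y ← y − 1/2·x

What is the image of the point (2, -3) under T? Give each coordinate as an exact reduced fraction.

T(p) = (-66/125, -41/25)

T1 translate by (-1, -3): (2, -3) → (1, -6)
T2 shear: y ← y − 1·x: (1, -6) → (1, -7)
T3 rotate counter-clockwise with cos θ = -7/25, sin θ = 24/25: (1, -7) → (161/25, 73/25)
T4 rotate counter-clockwise with cos θ = -3/5, sin θ = -4/5: (161/25, 73/25) → (-191/125, -863/125)
T5 translate by (1, 5): (-191/125, -863/125) → (-66/125, -238/125)
T6 shear: y ← y − 1/2·x: (-66/125, -238/125) → (-66/125, -41/25)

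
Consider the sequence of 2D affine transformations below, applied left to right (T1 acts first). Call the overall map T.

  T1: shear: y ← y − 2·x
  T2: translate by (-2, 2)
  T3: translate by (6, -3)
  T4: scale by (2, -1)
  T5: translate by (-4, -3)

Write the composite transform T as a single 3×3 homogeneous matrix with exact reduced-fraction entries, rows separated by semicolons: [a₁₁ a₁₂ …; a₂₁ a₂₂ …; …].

T = [2 0 4; 2 -1 -2; 0 0 1]

T1 = [1 0 0; -2 1 0; 0 0 1]
T2·T1 = [1 0 -2; -2 1 2; 0 0 1]
T3·…·T1 = [1 0 4; -2 1 -1; 0 0 1]
T4·…·T1 = [2 0 8; 2 -1 1; 0 0 1]
T5·…·T1 = [2 0 4; 2 -1 -2; 0 0 1]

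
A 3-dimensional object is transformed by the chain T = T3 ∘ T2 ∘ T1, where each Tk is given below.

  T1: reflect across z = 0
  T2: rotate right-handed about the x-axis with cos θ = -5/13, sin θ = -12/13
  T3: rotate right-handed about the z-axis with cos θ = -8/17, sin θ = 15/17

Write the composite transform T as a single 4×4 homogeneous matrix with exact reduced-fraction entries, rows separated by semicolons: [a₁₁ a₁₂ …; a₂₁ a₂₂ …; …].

T = [-8/17 75/221 180/221 0; 15/17 40/221 96/221 0; 0 -12/13 5/13 0; 0 0 0 1]

T1 = [1 0 0 0; 0 1 0 0; 0 0 -1 0; 0 0 0 1]
T2·T1 = [1 0 0 0; 0 -5/13 -12/13 0; 0 -12/13 5/13 0; 0 0 0 1]
T3·…·T1 = [-8/17 75/221 180/221 0; 15/17 40/221 96/221 0; 0 -12/13 5/13 0; 0 0 0 1]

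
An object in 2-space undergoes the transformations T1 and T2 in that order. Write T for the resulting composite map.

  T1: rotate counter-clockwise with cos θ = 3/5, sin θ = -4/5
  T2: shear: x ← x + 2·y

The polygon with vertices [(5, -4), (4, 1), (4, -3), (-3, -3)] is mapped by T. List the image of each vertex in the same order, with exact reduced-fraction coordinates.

T1 rotate counter-clockwise with cos θ = 3/5, sin θ = -4/5: (5, -4) → (-1/5, -32/5); (4, 1) → (16/5, -13/5); (4, -3) → (0, -5); (-3, -3) → (-21/5, 3/5)
T2 shear: x ← x + 2·y: (-1/5, -32/5) → (-13, -32/5); (16/5, -13/5) → (-2, -13/5); (0, -5) → (-10, -5); (-21/5, 3/5) → (-3, 3/5)

image vertices: (-13, -32/5), (-2, -13/5), (-10, -5), (-3, 3/5)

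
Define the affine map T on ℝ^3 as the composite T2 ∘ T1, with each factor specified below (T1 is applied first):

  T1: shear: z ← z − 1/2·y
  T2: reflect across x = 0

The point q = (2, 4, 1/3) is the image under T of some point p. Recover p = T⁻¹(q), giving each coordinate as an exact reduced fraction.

p = (-2, 4, 7/3)

T1 = [1 0 0 0; 0 1 0 0; 0 -1/2 1 0; 0 0 0 1]
T2·T1 = [-1 0 0 0; 0 1 0 0; 0 -1/2 1 0; 0 0 0 1]
det M = -1; M⁻¹ = [-1 0 0 0; 0 1 0 0; 0 1/2 1 0; 0 0 0 1]
M⁻¹ · (2, 4, 1/3)ᵀ = (-2, 4, 7/3)ᵀ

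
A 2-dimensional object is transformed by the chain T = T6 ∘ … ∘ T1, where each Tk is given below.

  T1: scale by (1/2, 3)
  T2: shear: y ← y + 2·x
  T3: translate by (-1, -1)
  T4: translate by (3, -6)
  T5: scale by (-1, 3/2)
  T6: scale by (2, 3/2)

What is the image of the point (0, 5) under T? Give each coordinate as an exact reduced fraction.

T(p) = (-4, 18)

T1 scale by (1/2, 3): (0, 5) → (0, 15)
T2 shear: y ← y + 2·x: (0, 15) → (0, 15)
T3 translate by (-1, -1): (0, 15) → (-1, 14)
T4 translate by (3, -6): (-1, 14) → (2, 8)
T5 scale by (-1, 3/2): (2, 8) → (-2, 12)
T6 scale by (2, 3/2): (-2, 12) → (-4, 18)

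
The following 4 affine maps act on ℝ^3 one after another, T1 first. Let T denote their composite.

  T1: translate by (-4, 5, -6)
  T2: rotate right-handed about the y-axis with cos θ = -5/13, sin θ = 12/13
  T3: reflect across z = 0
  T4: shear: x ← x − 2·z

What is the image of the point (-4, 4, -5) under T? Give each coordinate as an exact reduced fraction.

T(p) = (210/13, 9, -151/13)

T1 translate by (-4, 5, -6): (-4, 4, -5) → (-8, 9, -11)
T2 rotate right-handed about the y-axis with cos θ = -5/13, sin θ = 12/13: (-8, 9, -11) → (-92/13, 9, 151/13)
T3 reflect across z = 0: (-92/13, 9, 151/13) → (-92/13, 9, -151/13)
T4 shear: x ← x − 2·z: (-92/13, 9, -151/13) → (210/13, 9, -151/13)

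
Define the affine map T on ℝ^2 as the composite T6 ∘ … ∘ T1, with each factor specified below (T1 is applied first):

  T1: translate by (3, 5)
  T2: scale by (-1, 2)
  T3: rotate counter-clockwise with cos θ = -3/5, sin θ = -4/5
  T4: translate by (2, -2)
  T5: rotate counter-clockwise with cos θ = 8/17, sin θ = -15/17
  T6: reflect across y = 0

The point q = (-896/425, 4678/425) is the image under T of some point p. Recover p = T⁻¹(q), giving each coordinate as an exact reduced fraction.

T1 = [1 0 3; 0 1 5; 0 0 1]
T2·T1 = [-1 0 -3; 0 2 10; 0 0 1]
T3·…·T1 = [3/5 8/5 49/5; 4/5 -6/5 -18/5; 0 0 1]
T4·…·T1 = [3/5 8/5 59/5; 4/5 -6/5 -28/5; 0 0 1]
T5·…·T1 = [84/85 -26/85 52/85; -13/85 -168/85 -1109/85; 0 0 1]
T6·…·T1 = [84/85 -26/85 52/85; 13/85 168/85 1109/85; 0 0 1]
det M = 2; M⁻¹ = [84/85 13/85 -13/5; -13/170 42/85 -32/5; 0 0 1]
M⁻¹ · (-896/425, 4678/425)ᵀ = (-3, -4/5)ᵀ

p = (-3, -4/5)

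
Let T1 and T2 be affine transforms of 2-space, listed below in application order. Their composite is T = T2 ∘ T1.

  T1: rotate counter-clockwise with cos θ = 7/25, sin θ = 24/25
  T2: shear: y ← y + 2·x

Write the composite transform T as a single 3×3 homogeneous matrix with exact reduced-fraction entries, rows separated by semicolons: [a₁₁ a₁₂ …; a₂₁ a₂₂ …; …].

T1 = [7/25 -24/25 0; 24/25 7/25 0; 0 0 1]
T2·T1 = [7/25 -24/25 0; 38/25 -41/25 0; 0 0 1]

T = [7/25 -24/25 0; 38/25 -41/25 0; 0 0 1]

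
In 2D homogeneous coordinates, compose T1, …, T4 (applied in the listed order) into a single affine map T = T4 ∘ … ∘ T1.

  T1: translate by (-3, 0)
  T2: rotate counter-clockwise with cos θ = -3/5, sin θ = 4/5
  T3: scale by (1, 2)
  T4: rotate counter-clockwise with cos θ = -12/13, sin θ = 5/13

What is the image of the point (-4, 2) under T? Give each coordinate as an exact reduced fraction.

T(p) = (184/65, 881/65)

T1 translate by (-3, 0): (-4, 2) → (-7, 2)
T2 rotate counter-clockwise with cos θ = -3/5, sin θ = 4/5: (-7, 2) → (13/5, -34/5)
T3 scale by (1, 2): (13/5, -34/5) → (13/5, -68/5)
T4 rotate counter-clockwise with cos θ = -12/13, sin θ = 5/13: (13/5, -68/5) → (184/65, 881/65)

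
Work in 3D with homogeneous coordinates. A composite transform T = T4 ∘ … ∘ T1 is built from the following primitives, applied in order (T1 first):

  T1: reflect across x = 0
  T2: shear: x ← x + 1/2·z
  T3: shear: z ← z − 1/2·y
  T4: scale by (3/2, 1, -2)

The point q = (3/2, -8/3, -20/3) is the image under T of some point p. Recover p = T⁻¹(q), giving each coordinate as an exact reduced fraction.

T1 = [-1 0 0 0; 0 1 0 0; 0 0 1 0; 0 0 0 1]
T2·T1 = [-1 0 1/2 0; 0 1 0 0; 0 0 1 0; 0 0 0 1]
T3·…·T1 = [-1 0 1/2 0; 0 1 0 0; 0 -1/2 1 0; 0 0 0 1]
T4·…·T1 = [-3/2 0 3/4 0; 0 1 0 0; 0 1 -2 0; 0 0 0 1]
det M = 3; M⁻¹ = [-2/3 1/4 -1/4 0; 0 1 0 0; 0 1/2 -1/2 0; 0 0 0 1]
M⁻¹ · (3/2, -8/3, -20/3)ᵀ = (0, -8/3, 2)ᵀ

p = (0, -8/3, 2)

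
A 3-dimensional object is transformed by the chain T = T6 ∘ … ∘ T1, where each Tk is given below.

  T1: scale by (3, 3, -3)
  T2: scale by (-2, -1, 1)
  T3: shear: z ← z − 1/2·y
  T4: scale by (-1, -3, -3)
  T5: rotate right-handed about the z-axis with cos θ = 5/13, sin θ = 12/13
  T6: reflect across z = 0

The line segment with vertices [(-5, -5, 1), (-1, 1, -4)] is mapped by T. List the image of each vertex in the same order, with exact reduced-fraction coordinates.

T1 scale by (3, 3, -3): (-5, -5, 1) → (-15, -15, -3); (-1, 1, -4) → (-3, 3, 12)
T2 scale by (-2, -1, 1): (-15, -15, -3) → (30, 15, -3); (-3, 3, 12) → (6, -3, 12)
T3 shear: z ← z − 1/2·y: (30, 15, -3) → (30, 15, -21/2); (6, -3, 12) → (6, -3, 27/2)
T4 scale by (-1, -3, -3): (30, 15, -21/2) → (-30, -45, 63/2); (6, -3, 27/2) → (-6, 9, -81/2)
T5 rotate right-handed about the z-axis with cos θ = 5/13, sin θ = 12/13: (-30, -45, 63/2) → (30, -45, 63/2); (-6, 9, -81/2) → (-138/13, -27/13, -81/2)
T6 reflect across z = 0: (30, -45, 63/2) → (30, -45, -63/2); (-138/13, -27/13, -81/2) → (-138/13, -27/13, 81/2)

image vertices: (30, -45, -63/2), (-138/13, -27/13, 81/2)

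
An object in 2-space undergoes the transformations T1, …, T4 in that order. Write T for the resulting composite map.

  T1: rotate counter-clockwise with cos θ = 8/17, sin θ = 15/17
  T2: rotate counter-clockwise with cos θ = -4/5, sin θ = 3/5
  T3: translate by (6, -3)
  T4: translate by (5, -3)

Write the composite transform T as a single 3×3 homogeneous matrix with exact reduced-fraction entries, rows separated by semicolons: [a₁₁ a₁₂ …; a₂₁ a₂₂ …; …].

T1 = [8/17 -15/17 0; 15/17 8/17 0; 0 0 1]
T2·T1 = [-77/85 36/85 0; -36/85 -77/85 0; 0 0 1]
T3·…·T1 = [-77/85 36/85 6; -36/85 -77/85 -3; 0 0 1]
T4·…·T1 = [-77/85 36/85 11; -36/85 -77/85 -6; 0 0 1]

T = [-77/85 36/85 11; -36/85 -77/85 -6; 0 0 1]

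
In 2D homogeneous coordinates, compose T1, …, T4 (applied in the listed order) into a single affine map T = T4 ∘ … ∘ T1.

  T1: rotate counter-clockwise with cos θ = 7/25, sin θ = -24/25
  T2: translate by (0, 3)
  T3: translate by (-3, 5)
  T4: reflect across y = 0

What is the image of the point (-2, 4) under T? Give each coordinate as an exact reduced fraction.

T1 rotate counter-clockwise with cos θ = 7/25, sin θ = -24/25: (-2, 4) → (82/25, 76/25)
T2 translate by (0, 3): (82/25, 76/25) → (82/25, 151/25)
T3 translate by (-3, 5): (82/25, 151/25) → (7/25, 276/25)
T4 reflect across y = 0: (7/25, 276/25) → (7/25, -276/25)

T(p) = (7/25, -276/25)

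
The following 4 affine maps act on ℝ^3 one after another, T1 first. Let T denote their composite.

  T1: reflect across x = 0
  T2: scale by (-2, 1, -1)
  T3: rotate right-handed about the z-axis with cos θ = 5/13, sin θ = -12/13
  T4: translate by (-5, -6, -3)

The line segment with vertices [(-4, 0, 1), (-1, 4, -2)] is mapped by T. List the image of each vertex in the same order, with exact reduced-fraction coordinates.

T1 reflect across x = 0: (-4, 0, 1) → (4, 0, 1); (-1, 4, -2) → (1, 4, -2)
T2 scale by (-2, 1, -1): (4, 0, 1) → (-8, 0, -1); (1, 4, -2) → (-2, 4, 2)
T3 rotate right-handed about the z-axis with cos θ = 5/13, sin θ = -12/13: (-8, 0, -1) → (-40/13, 96/13, -1); (-2, 4, 2) → (38/13, 44/13, 2)
T4 translate by (-5, -6, -3): (-40/13, 96/13, -1) → (-105/13, 18/13, -4); (38/13, 44/13, 2) → (-27/13, -34/13, -1)

image vertices: (-105/13, 18/13, -4), (-27/13, -34/13, -1)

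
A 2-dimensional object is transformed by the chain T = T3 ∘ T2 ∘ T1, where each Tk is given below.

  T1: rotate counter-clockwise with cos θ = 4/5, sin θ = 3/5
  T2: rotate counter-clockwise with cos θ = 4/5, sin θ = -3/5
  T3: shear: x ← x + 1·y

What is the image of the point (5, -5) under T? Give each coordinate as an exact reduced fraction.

T(p) = (0, -5)

T1 rotate counter-clockwise with cos θ = 4/5, sin θ = 3/5: (5, -5) → (7, -1)
T2 rotate counter-clockwise with cos θ = 4/5, sin θ = -3/5: (7, -1) → (5, -5)
T3 shear: x ← x + 1·y: (5, -5) → (0, -5)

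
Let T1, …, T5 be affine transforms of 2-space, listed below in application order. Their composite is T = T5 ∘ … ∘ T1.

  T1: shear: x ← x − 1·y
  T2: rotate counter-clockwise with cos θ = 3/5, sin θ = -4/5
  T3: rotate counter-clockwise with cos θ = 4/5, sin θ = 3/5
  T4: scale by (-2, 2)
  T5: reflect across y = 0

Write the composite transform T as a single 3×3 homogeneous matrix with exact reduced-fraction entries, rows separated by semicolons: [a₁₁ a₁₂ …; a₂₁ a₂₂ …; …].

T1 = [1 -1 0; 0 1 0; 0 0 1]
T2·T1 = [3/5 1/5 0; -4/5 7/5 0; 0 0 1]
T3·…·T1 = [24/25 -17/25 0; -7/25 31/25 0; 0 0 1]
T4·…·T1 = [-48/25 34/25 0; -14/25 62/25 0; 0 0 1]
T5·…·T1 = [-48/25 34/25 0; 14/25 -62/25 0; 0 0 1]

T = [-48/25 34/25 0; 14/25 -62/25 0; 0 0 1]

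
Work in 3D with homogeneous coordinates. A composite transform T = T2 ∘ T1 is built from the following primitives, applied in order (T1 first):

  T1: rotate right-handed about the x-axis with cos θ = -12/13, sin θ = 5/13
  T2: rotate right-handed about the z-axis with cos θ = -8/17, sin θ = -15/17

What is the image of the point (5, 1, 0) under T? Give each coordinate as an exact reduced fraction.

T1 rotate right-handed about the x-axis with cos θ = -12/13, sin θ = 5/13: (5, 1, 0) → (5, -12/13, 5/13)
T2 rotate right-handed about the z-axis with cos θ = -8/17, sin θ = -15/17: (5, -12/13, 5/13) → (-700/221, -879/221, 5/13)

T(p) = (-700/221, -879/221, 5/13)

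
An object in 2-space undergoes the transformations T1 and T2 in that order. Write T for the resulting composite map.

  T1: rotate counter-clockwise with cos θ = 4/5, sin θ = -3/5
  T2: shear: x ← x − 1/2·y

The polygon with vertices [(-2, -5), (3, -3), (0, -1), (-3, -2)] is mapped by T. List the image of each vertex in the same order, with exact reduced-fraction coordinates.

image vertices: (-16/5, -14/5), (27/10, -21/5), (-1/5, -4/5), (-37/10, 1/5)

T1 rotate counter-clockwise with cos θ = 4/5, sin θ = -3/5: (-2, -5) → (-23/5, -14/5); (3, -3) → (3/5, -21/5); (0, -1) → (-3/5, -4/5); (-3, -2) → (-18/5, 1/5)
T2 shear: x ← x − 1/2·y: (-23/5, -14/5) → (-16/5, -14/5); (3/5, -21/5) → (27/10, -21/5); (-3/5, -4/5) → (-1/5, -4/5); (-18/5, 1/5) → (-37/10, 1/5)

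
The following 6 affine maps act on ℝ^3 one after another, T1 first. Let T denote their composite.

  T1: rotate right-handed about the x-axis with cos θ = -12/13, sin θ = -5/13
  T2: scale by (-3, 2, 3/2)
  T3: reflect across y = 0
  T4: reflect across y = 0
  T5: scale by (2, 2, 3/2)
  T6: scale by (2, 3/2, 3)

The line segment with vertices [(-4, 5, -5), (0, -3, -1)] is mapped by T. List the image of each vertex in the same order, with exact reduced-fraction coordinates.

T1 rotate right-handed about the x-axis with cos θ = -12/13, sin θ = -5/13: (-4, 5, -5) → (-4, -85/13, 35/13); (0, -3, -1) → (0, 31/13, 27/13)
T2 scale by (-3, 2, 3/2): (-4, -85/13, 35/13) → (12, -170/13, 105/26); (0, 31/13, 27/13) → (0, 62/13, 81/26)
T3 reflect across y = 0: (12, -170/13, 105/26) → (12, 170/13, 105/26); (0, 62/13, 81/26) → (0, -62/13, 81/26)
T4 reflect across y = 0: (12, 170/13, 105/26) → (12, -170/13, 105/26); (0, -62/13, 81/26) → (0, 62/13, 81/26)
T5 scale by (2, 2, 3/2): (12, -170/13, 105/26) → (24, -340/13, 315/52); (0, 62/13, 81/26) → (0, 124/13, 243/52)
T6 scale by (2, 3/2, 3): (24, -340/13, 315/52) → (48, -510/13, 945/52); (0, 124/13, 243/52) → (0, 186/13, 729/52)

image vertices: (48, -510/13, 945/52), (0, 186/13, 729/52)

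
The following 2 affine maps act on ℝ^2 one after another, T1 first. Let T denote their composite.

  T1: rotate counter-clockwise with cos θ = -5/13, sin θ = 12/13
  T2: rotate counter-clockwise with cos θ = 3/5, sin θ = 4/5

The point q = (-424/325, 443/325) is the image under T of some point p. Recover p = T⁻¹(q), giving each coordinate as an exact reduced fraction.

T1 = [-5/13 -12/13 0; 12/13 -5/13 0; 0 0 1]
T2·T1 = [-63/65 -16/65 0; 16/65 -63/65 0; 0 0 1]
det M = 1; M⁻¹ = [-63/65 16/65 0; -16/65 -63/65 0; 0 0 1]
M⁻¹ · (-424/325, 443/325)ᵀ = (8/5, -1)ᵀ

p = (8/5, -1)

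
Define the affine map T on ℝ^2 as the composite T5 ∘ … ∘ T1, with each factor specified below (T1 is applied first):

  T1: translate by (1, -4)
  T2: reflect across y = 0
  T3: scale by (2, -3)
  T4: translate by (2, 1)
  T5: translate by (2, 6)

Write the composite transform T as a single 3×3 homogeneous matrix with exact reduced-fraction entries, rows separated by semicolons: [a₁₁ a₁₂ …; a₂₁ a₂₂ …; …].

T = [2 0 6; 0 3 -5; 0 0 1]

T1 = [1 0 1; 0 1 -4; 0 0 1]
T2·T1 = [1 0 1; 0 -1 4; 0 0 1]
T3·…·T1 = [2 0 2; 0 3 -12; 0 0 1]
T4·…·T1 = [2 0 4; 0 3 -11; 0 0 1]
T5·…·T1 = [2 0 6; 0 3 -5; 0 0 1]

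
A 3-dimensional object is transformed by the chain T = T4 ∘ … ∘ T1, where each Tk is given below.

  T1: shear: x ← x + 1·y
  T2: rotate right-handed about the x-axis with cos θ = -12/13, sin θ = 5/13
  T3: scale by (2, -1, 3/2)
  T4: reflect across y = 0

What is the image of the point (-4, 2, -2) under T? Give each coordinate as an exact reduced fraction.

T1 shear: x ← x + 1·y: (-4, 2, -2) → (-2, 2, -2)
T2 rotate right-handed about the x-axis with cos θ = -12/13, sin θ = 5/13: (-2, 2, -2) → (-2, -14/13, 34/13)
T3 scale by (2, -1, 3/2): (-2, -14/13, 34/13) → (-4, 14/13, 51/13)
T4 reflect across y = 0: (-4, 14/13, 51/13) → (-4, -14/13, 51/13)

T(p) = (-4, -14/13, 51/13)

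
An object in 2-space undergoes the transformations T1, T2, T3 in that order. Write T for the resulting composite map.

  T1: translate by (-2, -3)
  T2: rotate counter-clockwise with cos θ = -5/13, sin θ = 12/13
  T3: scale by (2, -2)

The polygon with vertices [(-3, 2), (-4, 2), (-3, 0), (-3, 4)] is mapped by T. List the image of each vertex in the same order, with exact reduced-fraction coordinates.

image vertices: (74/13, 110/13), (84/13, 134/13), (122/13, 90/13), (2, 10)

T1 translate by (-2, -3): (-3, 2) → (-5, -1); (-4, 2) → (-6, -1); (-3, 0) → (-5, -3); (-3, 4) → (-5, 1)
T2 rotate counter-clockwise with cos θ = -5/13, sin θ = 12/13: (-5, -1) → (37/13, -55/13); (-6, -1) → (42/13, -67/13); (-5, -3) → (61/13, -45/13); (-5, 1) → (1, -5)
T3 scale by (2, -2): (37/13, -55/13) → (74/13, 110/13); (42/13, -67/13) → (84/13, 134/13); (61/13, -45/13) → (122/13, 90/13); (1, -5) → (2, 10)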